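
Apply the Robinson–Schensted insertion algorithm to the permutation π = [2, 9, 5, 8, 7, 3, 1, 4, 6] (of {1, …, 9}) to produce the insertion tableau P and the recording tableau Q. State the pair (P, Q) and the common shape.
P = [1, 3, 4, 6] / [2, 7] / [5] / [8] / [9];  Q = [1, 2, 4, 9] / [3, 8] / [5] / [6] / [7];  common shape = (4, 2, 1, 1, 1)

Row-insert the values π_1, π_2, … into P one at a time, bumping the leftmost entry strictly greater than the inserted value down to the next row. The recording tableau Q records, in position (i, j), the step at which that cell was added to P.
  Insert 2 (step 1): P = [2];  Q = [1]
  Insert 9 (step 2): P = [2, 9];  Q = [1, 2]
  Insert 5 (step 3): P = [2, 5] / [9];  Q = [1, 2] / [3]
  Insert 8 (step 4): P = [2, 5, 8] / [9];  Q = [1, 2, 4] / [3]
  Insert 7 (step 5): P = [2, 5, 7] / [8] / [9];  Q = [1, 2, 4] / [3] / [5]
  Insert 3 (step 6): P = [2, 3, 7] / [5] / [8] / [9];  Q = [1, 2, 4] / [3] / [5] / [6]
  Insert 1 (step 7): P = [1, 3, 7] / [2] / [5] / [8] / [9];  Q = [1, 2, 4] / [3] / [5] / [6] / [7]
  Insert 4 (step 8): P = [1, 3, 4] / [2, 7] / [5] / [8] / [9];  Q = [1, 2, 4] / [3, 8] / [5] / [6] / [7]
  Insert 6 (step 9): P = [1, 3, 4, 6] / [2, 7] / [5] / [8] / [9];  Q = [1, 2, 4, 9] / [3, 8] / [5] / [6] / [7]
Final shape: (4, 2, 1, 1, 1).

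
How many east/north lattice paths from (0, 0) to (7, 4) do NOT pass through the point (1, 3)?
Number of paths = 302

Total paths from (0, 0) to (7, 4): C(11, 7) = 330. Paths through (1, 3): (paths (0, 0) → (1, 3)) × (paths (1, 3) → (7, 4)) = C(4, 1) · C(7, 6) = 4 · 7 = 28. Avoidance count = 330 − 28 = 302.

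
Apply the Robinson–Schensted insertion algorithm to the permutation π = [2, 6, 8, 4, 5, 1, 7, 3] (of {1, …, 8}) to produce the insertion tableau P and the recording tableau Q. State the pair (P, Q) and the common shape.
P = [1, 3, 5, 7] / [2, 4] / [6, 8];  Q = [1, 2, 3, 7] / [4, 5] / [6, 8];  common shape = (4, 2, 2)

Row-insert the values π_1, π_2, … into P one at a time, bumping the leftmost entry strictly greater than the inserted value down to the next row. The recording tableau Q records, in position (i, j), the step at which that cell was added to P.
  Insert 2 (step 1): P = [2];  Q = [1]
  Insert 6 (step 2): P = [2, 6];  Q = [1, 2]
  Insert 8 (step 3): P = [2, 6, 8];  Q = [1, 2, 3]
  Insert 4 (step 4): P = [2, 4, 8] / [6];  Q = [1, 2, 3] / [4]
  Insert 5 (step 5): P = [2, 4, 5] / [6, 8];  Q = [1, 2, 3] / [4, 5]
  Insert 1 (step 6): P = [1, 4, 5] / [2, 8] / [6];  Q = [1, 2, 3] / [4, 5] / [6]
  Insert 7 (step 7): P = [1, 4, 5, 7] / [2, 8] / [6];  Q = [1, 2, 3, 7] / [4, 5] / [6]
  Insert 3 (step 8): P = [1, 3, 5, 7] / [2, 4] / [6, 8];  Q = [1, 2, 3, 7] / [4, 5] / [6, 8]
Final shape: (4, 2, 2).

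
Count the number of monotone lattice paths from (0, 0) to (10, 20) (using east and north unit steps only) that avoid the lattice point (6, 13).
Number of paths = 21091455

Total paths from (0, 0) to (10, 20): C(30, 10) = 30045015. Paths through (6, 13): (paths (0, 0) → (6, 13)) × (paths (6, 13) → (10, 20)) = C(19, 6) · C(11, 4) = 27132 · 330 = 8953560. Avoidance count = 30045015 − 8953560 = 21091455.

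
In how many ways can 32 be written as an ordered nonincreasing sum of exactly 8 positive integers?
p(32, 8 parts) = 919

Partitions of n into exactly k parts are in bijection with partitions of n − k into at most k parts (subtract 1 from each part). So p(32, exactly 8) = p(24, parts ≤ 8). Computing via the recurrence p(m, j) = p(m, j−1) + p(m−j, j) gives 919.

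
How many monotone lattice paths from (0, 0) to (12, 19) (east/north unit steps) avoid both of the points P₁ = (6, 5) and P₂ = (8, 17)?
Number of paths = 107620410

Inclusion–exclusion. Total paths: C(31, 12) = 141120525. Through P₁: C(11, 6)·C(20, 6) = 17907120. Through P₂: C(25, 8)·C(6, 4) = 16223625. Since P₁ is strictly southwest of P₂, a monotone path through both must visit P₁ then P₂; paths through both = C(11, 6)·C(14, 2)·C(6, 4) = 630630. Avoid both = 141120525 − 17907120 − 16223625 + 630630 = 107620410.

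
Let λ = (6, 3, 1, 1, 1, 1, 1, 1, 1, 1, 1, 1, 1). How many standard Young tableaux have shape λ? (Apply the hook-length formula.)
# SYT of shape (6, 3, 1, 1, 1, 1, 1, 1, 1, 1, 1, 1, 1) = 671840

Hook-length formula: f^λ = n! / Π hook(c), product over all cells c of the Young diagram. For λ = (6, 3, 1, 1, 1, 1, 1, 1, 1, 1, 1, 1, 1), n = 20 boxes. Hook lengths by row (left-to-right, top-to-bottom): [18, 6, 5, 3, 2, 1]; [14, 2, 1]; [11]; [10]; [9]; [8]; [7]; [6]; [5]; [4]; [3]; [2]; [1]. Product of hooks = 3621252096000. So f^λ = 20! / 3621252096000 = 2432902008176640000 / 3621252096000 = 671840.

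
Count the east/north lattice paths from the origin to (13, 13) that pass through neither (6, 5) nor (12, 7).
Number of paths = 7165466

Inclusion–exclusion. Total paths: C(26, 13) = 10400600. Through P₁: C(11, 6)·C(15, 7) = 2972970. Through P₂: C(19, 12)·C(7, 1) = 352716. Since P₁ is strictly southwest of P₂, a monotone path through both must visit P₁ then P₂; paths through both = C(11, 6)·C(8, 6)·C(7, 1) = 90552. Avoid both = 10400600 − 2972970 − 352716 + 90552 = 7165466.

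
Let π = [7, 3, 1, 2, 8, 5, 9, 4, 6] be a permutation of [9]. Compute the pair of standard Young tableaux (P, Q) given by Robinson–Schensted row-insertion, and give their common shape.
P = [1, 2, 4, 6] / [3, 5, 9] / [7, 8];  Q = [1, 4, 5, 7] / [2, 6, 9] / [3, 8];  common shape = (4, 3, 2)

Row-insert the values π_1, π_2, … into P one at a time, bumping the leftmost entry strictly greater than the inserted value down to the next row. The recording tableau Q records, in position (i, j), the step at which that cell was added to P.
  Insert 7 (step 1): P = [7];  Q = [1]
  Insert 3 (step 2): P = [3] / [7];  Q = [1] / [2]
  Insert 1 (step 3): P = [1] / [3] / [7];  Q = [1] / [2] / [3]
  Insert 2 (step 4): P = [1, 2] / [3] / [7];  Q = [1, 4] / [2] / [3]
  Insert 8 (step 5): P = [1, 2, 8] / [3] / [7];  Q = [1, 4, 5] / [2] / [3]
  Insert 5 (step 6): P = [1, 2, 5] / [3, 8] / [7];  Q = [1, 4, 5] / [2, 6] / [3]
  Insert 9 (step 7): P = [1, 2, 5, 9] / [3, 8] / [7];  Q = [1, 4, 5, 7] / [2, 6] / [3]
  Insert 4 (step 8): P = [1, 2, 4, 9] / [3, 5] / [7, 8];  Q = [1, 4, 5, 7] / [2, 6] / [3, 8]
  Insert 6 (step 9): P = [1, 2, 4, 6] / [3, 5, 9] / [7, 8];  Q = [1, 4, 5, 7] / [2, 6, 9] / [3, 8]
Final shape: (4, 3, 2).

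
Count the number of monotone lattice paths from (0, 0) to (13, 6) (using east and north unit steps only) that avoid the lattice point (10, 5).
Number of paths = 15120

Total paths from (0, 0) to (13, 6): C(19, 13) = 27132. Paths through (10, 5): (paths (0, 0) → (10, 5)) × (paths (10, 5) → (13, 6)) = C(15, 10) · C(4, 3) = 3003 · 4 = 12012. Avoidance count = 27132 − 12012 = 15120.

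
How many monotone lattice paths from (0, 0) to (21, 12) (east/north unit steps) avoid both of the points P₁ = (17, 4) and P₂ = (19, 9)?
Number of paths = 284042595

Inclusion–exclusion. Total paths: C(33, 21) = 354817320. Through P₁: C(21, 17)·C(12, 4) = 2962575. Through P₂: C(28, 19)·C(5, 2) = 69069000. Since P₁ is strictly southwest of P₂, a monotone path through both must visit P₁ then P₂; paths through both = C(21, 17)·C(7, 2)·C(5, 2) = 1256850. Avoid both = 354817320 − 2962575 − 69069000 + 1256850 = 284042595.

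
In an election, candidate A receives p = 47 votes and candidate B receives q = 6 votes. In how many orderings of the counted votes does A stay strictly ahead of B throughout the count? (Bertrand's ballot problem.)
Strict-lead orderings = 17759560

Total orderings of the 53 votes with 47 for A: C(53, 47) = 22957480. By the Bertrand ballot formula (Cycle Lemma / reflection principle), the number of orderings in which A is strictly ahead of B throughout is (p − q)/(p + q) · C(p + q, p) = (47 − 6)/(47 + 6) · 22957480 = 17759560.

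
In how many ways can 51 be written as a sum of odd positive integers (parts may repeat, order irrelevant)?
p_odd(51) = 4097

Enumerate partitions using only odd parts via the recurrence o(n, m) = o(n, m−2) + o(n−m, m) over odd m, starting from the largest odd part ≤ n. This gives p_odd(51) = 4097. (Euler's theorem: equals the count of distinct-part partitions.)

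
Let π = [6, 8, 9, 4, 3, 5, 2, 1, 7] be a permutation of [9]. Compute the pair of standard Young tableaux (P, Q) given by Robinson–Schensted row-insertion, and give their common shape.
P = [1, 5, 7] / [2, 8, 9] / [3] / [4] / [6];  Q = [1, 2, 3] / [4, 6, 9] / [5] / [7] / [8];  common shape = (3, 3, 1, 1, 1)

Row-insert the values π_1, π_2, … into P one at a time, bumping the leftmost entry strictly greater than the inserted value down to the next row. The recording tableau Q records, in position (i, j), the step at which that cell was added to P.
  Insert 6 (step 1): P = [6];  Q = [1]
  Insert 8 (step 2): P = [6, 8];  Q = [1, 2]
  Insert 9 (step 3): P = [6, 8, 9];  Q = [1, 2, 3]
  Insert 4 (step 4): P = [4, 8, 9] / [6];  Q = [1, 2, 3] / [4]
  Insert 3 (step 5): P = [3, 8, 9] / [4] / [6];  Q = [1, 2, 3] / [4] / [5]
  Insert 5 (step 6): P = [3, 5, 9] / [4, 8] / [6];  Q = [1, 2, 3] / [4, 6] / [5]
  Insert 2 (step 7): P = [2, 5, 9] / [3, 8] / [4] / [6];  Q = [1, 2, 3] / [4, 6] / [5] / [7]
  Insert 1 (step 8): P = [1, 5, 9] / [2, 8] / [3] / [4] / [6];  Q = [1, 2, 3] / [4, 6] / [5] / [7] / [8]
  Insert 7 (step 9): P = [1, 5, 7] / [2, 8, 9] / [3] / [4] / [6];  Q = [1, 2, 3] / [4, 6, 9] / [5] / [7] / [8]
Final shape: (3, 3, 1, 1, 1).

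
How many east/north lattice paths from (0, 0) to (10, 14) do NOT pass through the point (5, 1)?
Number of paths = 1909848

Total paths from (0, 0) to (10, 14): C(24, 10) = 1961256. Paths through (5, 1): (paths (0, 0) → (5, 1)) × (paths (5, 1) → (10, 14)) = C(6, 5) · C(18, 5) = 6 · 8568 = 51408. Avoidance count = 1961256 − 51408 = 1909848.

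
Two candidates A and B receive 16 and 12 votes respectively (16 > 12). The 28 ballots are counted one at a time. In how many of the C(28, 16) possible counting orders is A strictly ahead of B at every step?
Strict-lead orderings = 4345965

Total orderings of the 28 votes with 16 for A: C(28, 16) = 30421755. By the Bertrand ballot formula (Cycle Lemma / reflection principle), the number of orderings in which A is strictly ahead of B throughout is (p − q)/(p + q) · C(p + q, p) = (16 − 12)/(16 + 12) · 30421755 = 4345965.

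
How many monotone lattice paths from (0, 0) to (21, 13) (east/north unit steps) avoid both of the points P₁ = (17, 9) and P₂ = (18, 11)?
Number of paths = 457028860

Inclusion–exclusion. Total paths: C(34, 21) = 927983760. Through P₁: C(26, 17)·C(8, 4) = 218718500. Through P₂: C(29, 18)·C(5, 3) = 345972900. Since P₁ is strictly southwest of P₂, a monotone path through both must visit P₁ then P₂; paths through both = C(26, 17)·C(3, 1)·C(5, 3) = 93736500. Avoid both = 927983760 − 218718500 − 345972900 + 93736500 = 457028860.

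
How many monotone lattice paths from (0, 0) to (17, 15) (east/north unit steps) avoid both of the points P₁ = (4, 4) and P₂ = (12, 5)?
Number of paths = 374301966

Inclusion–exclusion. Total paths: C(32, 17) = 565722720. Through P₁: C(8, 4)·C(24, 13) = 174730080. Through P₂: C(17, 12)·C(15, 5) = 18582564. Since P₁ is strictly southwest of P₂, a monotone path through both must visit P₁ then P₂; paths through both = C(8, 4)·C(9, 8)·C(15, 5) = 1891890. Avoid both = 565722720 − 174730080 − 18582564 + 1891890 = 374301966.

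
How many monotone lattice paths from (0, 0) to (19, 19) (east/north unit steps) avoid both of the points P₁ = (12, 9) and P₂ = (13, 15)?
Number of paths = 22198136660

Inclusion–exclusion. Total paths: C(38, 19) = 35345263800. Through P₁: C(21, 12)·C(17, 7) = 5716350640. Through P₂: C(28, 13)·C(10, 6) = 7862853600. Since P₁ is strictly southwest of P₂, a monotone path through both must visit P₁ then P₂; paths through both = C(21, 12)·C(7, 1)·C(10, 6) = 432077100. Avoid both = 35345263800 − 5716350640 − 7862853600 + 432077100 = 22198136660.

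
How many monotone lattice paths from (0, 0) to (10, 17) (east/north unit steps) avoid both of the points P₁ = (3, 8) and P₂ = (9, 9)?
Number of paths = 6121500

Inclusion–exclusion. Total paths: C(27, 10) = 8436285. Through P₁: C(11, 3)·C(16, 7) = 1887600. Through P₂: C(18, 9)·C(9, 1) = 437580. Since P₁ is strictly southwest of P₂, a monotone path through both must visit P₁ then P₂; paths through both = C(11, 3)·C(7, 6)·C(9, 1) = 10395. Avoid both = 8436285 − 1887600 − 437580 + 10395 = 6121500.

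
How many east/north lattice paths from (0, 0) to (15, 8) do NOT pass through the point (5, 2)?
Number of paths = 322146

Total paths from (0, 0) to (15, 8): C(23, 15) = 490314. Paths through (5, 2): (paths (0, 0) → (5, 2)) × (paths (5, 2) → (15, 8)) = C(7, 5) · C(16, 10) = 21 · 8008 = 168168. Avoidance count = 490314 − 168168 = 322146.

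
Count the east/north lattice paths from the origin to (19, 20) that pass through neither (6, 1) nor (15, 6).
Number of paths = 66368484210

Inclusion–exclusion. Total paths: C(39, 19) = 68923264410. Through P₁: C(7, 6)·C(32, 13) = 2431615200. Through P₂: C(21, 15)·C(18, 4) = 166047840. Since P₁ is strictly southwest of P₂, a monotone path through both must visit P₁ then P₂; paths through both = C(7, 6)·C(14, 9)·C(18, 4) = 42882840. Avoid both = 68923264410 − 2431615200 − 166047840 + 42882840 = 66368484210.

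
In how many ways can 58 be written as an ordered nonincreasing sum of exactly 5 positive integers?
p(58, 5 parts) = 4616

Partitions of n into exactly k parts are in bijection with partitions of n − k into at most k parts (subtract 1 from each part). So p(58, exactly 5) = p(53, parts ≤ 5). Computing via the recurrence p(m, j) = p(m, j−1) + p(m−j, j) gives 4616.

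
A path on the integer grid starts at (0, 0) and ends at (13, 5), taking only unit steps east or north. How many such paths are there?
Number of paths = 8568

A monotone lattice path from (0, 0) to (13, 5) consists of 13 east steps and 5 north steps in some order, so it is determined by which 13 of the 18 steps are east. The count is C(18, 13) = 8568.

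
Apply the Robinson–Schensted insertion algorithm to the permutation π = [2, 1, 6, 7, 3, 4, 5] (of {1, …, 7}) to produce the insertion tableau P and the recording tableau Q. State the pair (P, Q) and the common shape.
P = [1, 3, 4, 5] / [2, 6, 7];  Q = [1, 3, 4, 7] / [2, 5, 6];  common shape = (4, 3)

Row-insert the values π_1, π_2, … into P one at a time, bumping the leftmost entry strictly greater than the inserted value down to the next row. The recording tableau Q records, in position (i, j), the step at which that cell was added to P.
  Insert 2 (step 1): P = [2];  Q = [1]
  Insert 1 (step 2): P = [1] / [2];  Q = [1] / [2]
  Insert 6 (step 3): P = [1, 6] / [2];  Q = [1, 3] / [2]
  Insert 7 (step 4): P = [1, 6, 7] / [2];  Q = [1, 3, 4] / [2]
  Insert 3 (step 5): P = [1, 3, 7] / [2, 6];  Q = [1, 3, 4] / [2, 5]
  Insert 4 (step 6): P = [1, 3, 4] / [2, 6, 7];  Q = [1, 3, 4] / [2, 5, 6]
  Insert 5 (step 7): P = [1, 3, 4, 5] / [2, 6, 7];  Q = [1, 3, 4, 7] / [2, 5, 6]
Final shape: (4, 3).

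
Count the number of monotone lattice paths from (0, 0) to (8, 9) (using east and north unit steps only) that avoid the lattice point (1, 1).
Number of paths = 11440

Total paths from (0, 0) to (8, 9): C(17, 8) = 24310. Paths through (1, 1): (paths (0, 0) → (1, 1)) × (paths (1, 1) → (8, 9)) = C(2, 1) · C(15, 7) = 2 · 6435 = 12870. Avoidance count = 24310 − 12870 = 11440.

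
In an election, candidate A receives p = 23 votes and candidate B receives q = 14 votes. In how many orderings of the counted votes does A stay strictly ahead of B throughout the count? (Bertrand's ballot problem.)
Strict-lead orderings = 1485507600

Total orderings of the 37 votes with 23 for A: C(37, 23) = 6107086800. By the Bertrand ballot formula (Cycle Lemma / reflection principle), the number of orderings in which A is strictly ahead of B throughout is (p − q)/(p + q) · C(p + q, p) = (23 − 14)/(23 + 14) · 6107086800 = 1485507600.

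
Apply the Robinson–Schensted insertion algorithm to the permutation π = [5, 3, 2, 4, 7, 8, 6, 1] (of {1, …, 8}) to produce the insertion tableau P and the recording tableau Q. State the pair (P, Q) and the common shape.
P = [1, 4, 6, 8] / [2, 7] / [3] / [5];  Q = [1, 4, 5, 6] / [2, 7] / [3] / [8];  common shape = (4, 2, 1, 1)

Row-insert the values π_1, π_2, … into P one at a time, bumping the leftmost entry strictly greater than the inserted value down to the next row. The recording tableau Q records, in position (i, j), the step at which that cell was added to P.
  Insert 5 (step 1): P = [5];  Q = [1]
  Insert 3 (step 2): P = [3] / [5];  Q = [1] / [2]
  Insert 2 (step 3): P = [2] / [3] / [5];  Q = [1] / [2] / [3]
  Insert 4 (step 4): P = [2, 4] / [3] / [5];  Q = [1, 4] / [2] / [3]
  Insert 7 (step 5): P = [2, 4, 7] / [3] / [5];  Q = [1, 4, 5] / [2] / [3]
  Insert 8 (step 6): P = [2, 4, 7, 8] / [3] / [5];  Q = [1, 4, 5, 6] / [2] / [3]
  Insert 6 (step 7): P = [2, 4, 6, 8] / [3, 7] / [5];  Q = [1, 4, 5, 6] / [2, 7] / [3]
  Insert 1 (step 8): P = [1, 4, 6, 8] / [2, 7] / [3] / [5];  Q = [1, 4, 5, 6] / [2, 7] / [3] / [8]
Final shape: (4, 2, 1, 1).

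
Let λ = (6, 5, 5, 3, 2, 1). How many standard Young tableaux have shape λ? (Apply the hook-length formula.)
# SYT of shape (6, 5, 5, 3, 2, 1) = 2483120640

Hook-length formula: f^λ = n! / Π hook(c), product over all cells c of the Young diagram. For λ = (6, 5, 5, 3, 2, 1), n = 22 boxes. Hook lengths by row (left-to-right, top-to-bottom): [11, 9, 7, 5, 4, 1]; [9, 7, 5, 3, 2]; [8, 6, 4, 2, 1]; [5, 3, 1]; [3, 1]; [1]. Product of hooks = 452656512000. So f^λ = 22! / 452656512000 = 1124000727777607680000 / 452656512000 = 2483120640.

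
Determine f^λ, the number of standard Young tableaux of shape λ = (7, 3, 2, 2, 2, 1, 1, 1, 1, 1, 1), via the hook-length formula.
# SYT of shape (7, 3, 2, 2, 2, 1, 1, 1, 1, 1, 1) = 246029784

Hook-length formula: f^λ = n! / Π hook(c), product over all cells c of the Young diagram. For λ = (7, 3, 2, 2, 2, 1, 1, 1, 1, 1, 1), n = 22 boxes. Hook lengths by row (left-to-right, top-to-bottom): [17, 10, 6, 4, 3, 2, 1]; [12, 5, 1]; [10, 3]; [9, 2]; [8, 1]; [6]; [5]; [4]; [3]; [2]; [1]. Product of hooks = 4568555520000. So f^λ = 22! / 4568555520000 = 1124000727777607680000 / 4568555520000 = 246029784.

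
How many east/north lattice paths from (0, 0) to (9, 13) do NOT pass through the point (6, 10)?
Number of paths = 337260

Total paths from (0, 0) to (9, 13): C(22, 9) = 497420. Paths through (6, 10): (paths (0, 0) → (6, 10)) × (paths (6, 10) → (9, 13)) = C(16, 6) · C(6, 3) = 8008 · 20 = 160160. Avoidance count = 497420 − 160160 = 337260.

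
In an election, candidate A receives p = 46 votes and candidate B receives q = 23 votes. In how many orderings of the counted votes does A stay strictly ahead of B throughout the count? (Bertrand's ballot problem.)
Strict-lead orderings = 400978991944396320

Total orderings of the 69 votes with 46 for A: C(69, 46) = 1202936975833188960. By the Bertrand ballot formula (Cycle Lemma / reflection principle), the number of orderings in which A is strictly ahead of B throughout is (p − q)/(p + q) · C(p + q, p) = (46 − 23)/(46 + 23) · 1202936975833188960 = 400978991944396320.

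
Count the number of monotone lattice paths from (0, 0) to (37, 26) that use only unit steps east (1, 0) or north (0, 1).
Number of paths = 357174975294274221

A monotone lattice path from (0, 0) to (37, 26) consists of 37 east steps and 26 north steps in some order, so it is determined by which 37 of the 63 steps are east. The count is C(63, 37) = 357174975294274221.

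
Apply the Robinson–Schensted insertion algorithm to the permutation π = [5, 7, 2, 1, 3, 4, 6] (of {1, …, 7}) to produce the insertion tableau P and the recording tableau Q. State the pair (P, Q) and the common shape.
P = [1, 3, 4, 6] / [2, 7] / [5];  Q = [1, 2, 6, 7] / [3, 5] / [4];  common shape = (4, 2, 1)

Row-insert the values π_1, π_2, … into P one at a time, bumping the leftmost entry strictly greater than the inserted value down to the next row. The recording tableau Q records, in position (i, j), the step at which that cell was added to P.
  Insert 5 (step 1): P = [5];  Q = [1]
  Insert 7 (step 2): P = [5, 7];  Q = [1, 2]
  Insert 2 (step 3): P = [2, 7] / [5];  Q = [1, 2] / [3]
  Insert 1 (step 4): P = [1, 7] / [2] / [5];  Q = [1, 2] / [3] / [4]
  Insert 3 (step 5): P = [1, 3] / [2, 7] / [5];  Q = [1, 2] / [3, 5] / [4]
  Insert 4 (step 6): P = [1, 3, 4] / [2, 7] / [5];  Q = [1, 2, 6] / [3, 5] / [4]
  Insert 6 (step 7): P = [1, 3, 4, 6] / [2, 7] / [5];  Q = [1, 2, 6, 7] / [3, 5] / [4]
Final shape: (4, 2, 1).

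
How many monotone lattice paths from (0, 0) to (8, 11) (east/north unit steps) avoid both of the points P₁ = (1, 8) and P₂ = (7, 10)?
Number of paths = 36110

Inclusion–exclusion. Total paths: C(19, 8) = 75582. Through P₁: C(9, 1)·C(10, 7) = 1080. Through P₂: C(17, 7)·C(2, 1) = 38896. Since P₁ is strictly southwest of P₂, a monotone path through both must visit P₁ then P₂; paths through both = C(9, 1)·C(8, 6)·C(2, 1) = 504. Avoid both = 75582 − 1080 − 38896 + 504 = 36110.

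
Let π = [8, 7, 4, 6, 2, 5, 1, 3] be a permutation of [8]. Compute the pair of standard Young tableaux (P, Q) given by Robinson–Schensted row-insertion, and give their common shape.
P = [1, 3] / [2, 5] / [4, 6] / [7] / [8];  Q = [1, 4] / [2, 6] / [3, 8] / [5] / [7];  common shape = (2, 2, 2, 1, 1)

Row-insert the values π_1, π_2, … into P one at a time, bumping the leftmost entry strictly greater than the inserted value down to the next row. The recording tableau Q records, in position (i, j), the step at which that cell was added to P.
  Insert 8 (step 1): P = [8];  Q = [1]
  Insert 7 (step 2): P = [7] / [8];  Q = [1] / [2]
  Insert 4 (step 3): P = [4] / [7] / [8];  Q = [1] / [2] / [3]
  Insert 6 (step 4): P = [4, 6] / [7] / [8];  Q = [1, 4] / [2] / [3]
  Insert 2 (step 5): P = [2, 6] / [4] / [7] / [8];  Q = [1, 4] / [2] / [3] / [5]
  Insert 5 (step 6): P = [2, 5] / [4, 6] / [7] / [8];  Q = [1, 4] / [2, 6] / [3] / [5]
  Insert 1 (step 7): P = [1, 5] / [2, 6] / [4] / [7] / [8];  Q = [1, 4] / [2, 6] / [3] / [5] / [7]
  Insert 3 (step 8): P = [1, 3] / [2, 5] / [4, 6] / [7] / [8];  Q = [1, 4] / [2, 6] / [3, 8] / [5] / [7]
Final shape: (2, 2, 2, 1, 1).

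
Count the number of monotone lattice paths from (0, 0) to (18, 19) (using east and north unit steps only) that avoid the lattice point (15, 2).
Number of paths = 17672476860

Total paths from (0, 0) to (18, 19): C(37, 18) = 17672631900. Paths through (15, 2): (paths (0, 0) → (15, 2)) × (paths (15, 2) → (18, 19)) = C(17, 15) · C(20, 3) = 136 · 1140 = 155040. Avoidance count = 17672631900 − 155040 = 17672476860.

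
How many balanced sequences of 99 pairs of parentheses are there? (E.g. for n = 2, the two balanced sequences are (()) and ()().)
C_99 = 227508830794229349661819540395688853956041682601541047340

These balanced parentheses are counted by the Catalan number C_n = (1/(n + 1)) · C(2n, n). For n = 99: C_99 = (1/100) · C(198, 99) = 22750883079422934966181954039568885395604168260154104734000/100 = 227508830794229349661819540395688853956041682601541047340.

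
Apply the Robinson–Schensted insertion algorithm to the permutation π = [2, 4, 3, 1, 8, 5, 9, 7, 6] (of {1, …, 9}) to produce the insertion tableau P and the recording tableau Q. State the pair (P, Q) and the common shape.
P = [1, 3, 5, 6] / [2, 7, 9] / [4, 8];  Q = [1, 2, 5, 7] / [3, 6, 8] / [4, 9];  common shape = (4, 3, 2)

Row-insert the values π_1, π_2, … into P one at a time, bumping the leftmost entry strictly greater than the inserted value down to the next row. The recording tableau Q records, in position (i, j), the step at which that cell was added to P.
  Insert 2 (step 1): P = [2];  Q = [1]
  Insert 4 (step 2): P = [2, 4];  Q = [1, 2]
  Insert 3 (step 3): P = [2, 3] / [4];  Q = [1, 2] / [3]
  Insert 1 (step 4): P = [1, 3] / [2] / [4];  Q = [1, 2] / [3] / [4]
  Insert 8 (step 5): P = [1, 3, 8] / [2] / [4];  Q = [1, 2, 5] / [3] / [4]
  Insert 5 (step 6): P = [1, 3, 5] / [2, 8] / [4];  Q = [1, 2, 5] / [3, 6] / [4]
  Insert 9 (step 7): P = [1, 3, 5, 9] / [2, 8] / [4];  Q = [1, 2, 5, 7] / [3, 6] / [4]
  Insert 7 (step 8): P = [1, 3, 5, 7] / [2, 8, 9] / [4];  Q = [1, 2, 5, 7] / [3, 6, 8] / [4]
  Insert 6 (step 9): P = [1, 3, 5, 6] / [2, 7, 9] / [4, 8];  Q = [1, 2, 5, 7] / [3, 6, 8] / [4, 9]
Final shape: (4, 3, 2).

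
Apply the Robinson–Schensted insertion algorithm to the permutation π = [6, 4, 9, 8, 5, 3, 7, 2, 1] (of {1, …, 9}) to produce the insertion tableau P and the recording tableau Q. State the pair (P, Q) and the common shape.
P = [1, 5, 7] / [2, 8] / [3] / [4] / [6] / [9];  Q = [1, 3, 7] / [2, 4] / [5] / [6] / [8] / [9];  common shape = (3, 2, 1, 1, 1, 1)

Row-insert the values π_1, π_2, … into P one at a time, bumping the leftmost entry strictly greater than the inserted value down to the next row. The recording tableau Q records, in position (i, j), the step at which that cell was added to P.
  Insert 6 (step 1): P = [6];  Q = [1]
  Insert 4 (step 2): P = [4] / [6];  Q = [1] / [2]
  Insert 9 (step 3): P = [4, 9] / [6];  Q = [1, 3] / [2]
  Insert 8 (step 4): P = [4, 8] / [6, 9];  Q = [1, 3] / [2, 4]
  Insert 5 (step 5): P = [4, 5] / [6, 8] / [9];  Q = [1, 3] / [2, 4] / [5]
  Insert 3 (step 6): P = [3, 5] / [4, 8] / [6] / [9];  Q = [1, 3] / [2, 4] / [5] / [6]
  Insert 7 (step 7): P = [3, 5, 7] / [4, 8] / [6] / [9];  Q = [1, 3, 7] / [2, 4] / [5] / [6]
  Insert 2 (step 8): P = [2, 5, 7] / [3, 8] / [4] / [6] / [9];  Q = [1, 3, 7] / [2, 4] / [5] / [6] / [8]
  Insert 1 (step 9): P = [1, 5, 7] / [2, 8] / [3] / [4] / [6] / [9];  Q = [1, 3, 7] / [2, 4] / [5] / [6] / [8] / [9]
Final shape: (3, 2, 1, 1, 1, 1).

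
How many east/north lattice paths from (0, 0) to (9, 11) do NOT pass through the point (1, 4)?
Number of paths = 135785

Total paths from (0, 0) to (9, 11): C(20, 9) = 167960. Paths through (1, 4): (paths (0, 0) → (1, 4)) × (paths (1, 4) → (9, 11)) = C(5, 1) · C(15, 8) = 5 · 6435 = 32175. Avoidance count = 167960 − 32175 = 135785.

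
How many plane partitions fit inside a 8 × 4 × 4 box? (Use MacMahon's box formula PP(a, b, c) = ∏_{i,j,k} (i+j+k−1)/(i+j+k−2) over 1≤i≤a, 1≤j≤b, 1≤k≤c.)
PP(8, 4, 4) = 184225041

Evaluate the triple product over i = 1..8, j = 1..4, k = 1..4. The factors are (2/1) · (3/2) · (4/3) · (5/4) · (3/2) · (4/3) · (5/4) · (6/5) · … (128 factors total). The numerators and denominators telescope so the product is an integer; carrying out the multiplication exactly gives PP(8, 4, 4) = 184225041.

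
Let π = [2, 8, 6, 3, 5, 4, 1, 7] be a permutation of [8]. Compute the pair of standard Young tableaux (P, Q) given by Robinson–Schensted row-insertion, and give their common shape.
P = [1, 3, 4, 7] / [2] / [5] / [6] / [8];  Q = [1, 2, 5, 8] / [3] / [4] / [6] / [7];  common shape = (4, 1, 1, 1, 1)

Row-insert the values π_1, π_2, … into P one at a time, bumping the leftmost entry strictly greater than the inserted value down to the next row. The recording tableau Q records, in position (i, j), the step at which that cell was added to P.
  Insert 2 (step 1): P = [2];  Q = [1]
  Insert 8 (step 2): P = [2, 8];  Q = [1, 2]
  Insert 6 (step 3): P = [2, 6] / [8];  Q = [1, 2] / [3]
  Insert 3 (step 4): P = [2, 3] / [6] / [8];  Q = [1, 2] / [3] / [4]
  Insert 5 (step 5): P = [2, 3, 5] / [6] / [8];  Q = [1, 2, 5] / [3] / [4]
  Insert 4 (step 6): P = [2, 3, 4] / [5] / [6] / [8];  Q = [1, 2, 5] / [3] / [4] / [6]
  Insert 1 (step 7): P = [1, 3, 4] / [2] / [5] / [6] / [8];  Q = [1, 2, 5] / [3] / [4] / [6] / [7]
  Insert 7 (step 8): P = [1, 3, 4, 7] / [2] / [5] / [6] / [8];  Q = [1, 2, 5, 8] / [3] / [4] / [6] / [7]
Final shape: (4, 1, 1, 1, 1).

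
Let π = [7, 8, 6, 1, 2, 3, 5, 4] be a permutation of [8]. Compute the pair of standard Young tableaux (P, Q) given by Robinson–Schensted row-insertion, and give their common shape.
P = [1, 2, 3, 4] / [5, 8] / [6] / [7];  Q = [1, 2, 6, 7] / [3, 5] / [4] / [8];  common shape = (4, 2, 1, 1)

Row-insert the values π_1, π_2, … into P one at a time, bumping the leftmost entry strictly greater than the inserted value down to the next row. The recording tableau Q records, in position (i, j), the step at which that cell was added to P.
  Insert 7 (step 1): P = [7];  Q = [1]
  Insert 8 (step 2): P = [7, 8];  Q = [1, 2]
  Insert 6 (step 3): P = [6, 8] / [7];  Q = [1, 2] / [3]
  Insert 1 (step 4): P = [1, 8] / [6] / [7];  Q = [1, 2] / [3] / [4]
  Insert 2 (step 5): P = [1, 2] / [6, 8] / [7];  Q = [1, 2] / [3, 5] / [4]
  Insert 3 (step 6): P = [1, 2, 3] / [6, 8] / [7];  Q = [1, 2, 6] / [3, 5] / [4]
  Insert 5 (step 7): P = [1, 2, 3, 5] / [6, 8] / [7];  Q = [1, 2, 6, 7] / [3, 5] / [4]
  Insert 4 (step 8): P = [1, 2, 3, 4] / [5, 8] / [6] / [7];  Q = [1, 2, 6, 7] / [3, 5] / [4] / [8]
Final shape: (4, 2, 1, 1).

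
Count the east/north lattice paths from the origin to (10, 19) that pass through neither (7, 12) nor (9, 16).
Number of paths = 8834830

Inclusion–exclusion. Total paths: C(29, 10) = 20030010. Through P₁: C(19, 7)·C(10, 3) = 6046560. Through P₂: C(25, 9)·C(4, 1) = 8171900. Since P₁ is strictly southwest of P₂, a monotone path through both must visit P₁ then P₂; paths through both = C(19, 7)·C(6, 2)·C(4, 1) = 3023280. Avoid both = 20030010 − 6046560 − 8171900 + 3023280 = 8834830.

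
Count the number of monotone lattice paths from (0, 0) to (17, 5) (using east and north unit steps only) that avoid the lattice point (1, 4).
Number of paths = 26249

Total paths from (0, 0) to (17, 5): C(22, 17) = 26334. Paths through (1, 4): (paths (0, 0) → (1, 4)) × (paths (1, 4) → (17, 5)) = C(5, 1) · C(17, 16) = 5 · 17 = 85. Avoidance count = 26334 − 85 = 26249.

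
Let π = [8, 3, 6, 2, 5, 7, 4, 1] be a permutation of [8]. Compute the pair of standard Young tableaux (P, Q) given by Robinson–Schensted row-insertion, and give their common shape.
P = [1, 4, 7] / [2, 5] / [3] / [6] / [8];  Q = [1, 3, 6] / [2, 5] / [4] / [7] / [8];  common shape = (3, 2, 1, 1, 1)

Row-insert the values π_1, π_2, … into P one at a time, bumping the leftmost entry strictly greater than the inserted value down to the next row. The recording tableau Q records, in position (i, j), the step at which that cell was added to P.
  Insert 8 (step 1): P = [8];  Q = [1]
  Insert 3 (step 2): P = [3] / [8];  Q = [1] / [2]
  Insert 6 (step 3): P = [3, 6] / [8];  Q = [1, 3] / [2]
  Insert 2 (step 4): P = [2, 6] / [3] / [8];  Q = [1, 3] / [2] / [4]
  Insert 5 (step 5): P = [2, 5] / [3, 6] / [8];  Q = [1, 3] / [2, 5] / [4]
  Insert 7 (step 6): P = [2, 5, 7] / [3, 6] / [8];  Q = [1, 3, 6] / [2, 5] / [4]
  Insert 4 (step 7): P = [2, 4, 7] / [3, 5] / [6] / [8];  Q = [1, 3, 6] / [2, 5] / [4] / [7]
  Insert 1 (step 8): P = [1, 4, 7] / [2, 5] / [3] / [6] / [8];  Q = [1, 3, 6] / [2, 5] / [4] / [7] / [8]
Final shape: (3, 2, 1, 1, 1).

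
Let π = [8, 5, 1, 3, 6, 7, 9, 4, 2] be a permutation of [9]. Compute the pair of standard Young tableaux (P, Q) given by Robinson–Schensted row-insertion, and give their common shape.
P = [1, 2, 4, 7, 9] / [3, 6] / [5] / [8];  Q = [1, 4, 5, 6, 7] / [2, 8] / [3] / [9];  common shape = (5, 2, 1, 1)

Row-insert the values π_1, π_2, … into P one at a time, bumping the leftmost entry strictly greater than the inserted value down to the next row. The recording tableau Q records, in position (i, j), the step at which that cell was added to P.
  Insert 8 (step 1): P = [8];  Q = [1]
  Insert 5 (step 2): P = [5] / [8];  Q = [1] / [2]
  Insert 1 (step 3): P = [1] / [5] / [8];  Q = [1] / [2] / [3]
  Insert 3 (step 4): P = [1, 3] / [5] / [8];  Q = [1, 4] / [2] / [3]
  Insert 6 (step 5): P = [1, 3, 6] / [5] / [8];  Q = [1, 4, 5] / [2] / [3]
  Insert 7 (step 6): P = [1, 3, 6, 7] / [5] / [8];  Q = [1, 4, 5, 6] / [2] / [3]
  Insert 9 (step 7): P = [1, 3, 6, 7, 9] / [5] / [8];  Q = [1, 4, 5, 6, 7] / [2] / [3]
  Insert 4 (step 8): P = [1, 3, 4, 7, 9] / [5, 6] / [8];  Q = [1, 4, 5, 6, 7] / [2, 8] / [3]
  Insert 2 (step 9): P = [1, 2, 4, 7, 9] / [3, 6] / [5] / [8];  Q = [1, 4, 5, 6, 7] / [2, 8] / [3] / [9]
Final shape: (5, 2, 1, 1).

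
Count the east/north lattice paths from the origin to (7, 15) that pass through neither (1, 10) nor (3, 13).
Number of paths = 158712

Inclusion–exclusion. Total paths: C(22, 7) = 170544. Through P₁: C(11, 1)·C(11, 6) = 5082. Through P₂: C(16, 3)·C(6, 4) = 8400. Since P₁ is strictly southwest of P₂, a monotone path through both must visit P₁ then P₂; paths through both = C(11, 1)·C(5, 2)·C(6, 4) = 1650. Avoid both = 170544 − 5082 − 8400 + 1650 = 158712.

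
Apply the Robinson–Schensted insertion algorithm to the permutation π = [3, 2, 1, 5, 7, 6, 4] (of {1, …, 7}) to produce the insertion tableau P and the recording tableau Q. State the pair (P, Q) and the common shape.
P = [1, 4, 6] / [2, 5] / [3, 7];  Q = [1, 4, 5] / [2, 6] / [3, 7];  common shape = (3, 2, 2)

Row-insert the values π_1, π_2, … into P one at a time, bumping the leftmost entry strictly greater than the inserted value down to the next row. The recording tableau Q records, in position (i, j), the step at which that cell was added to P.
  Insert 3 (step 1): P = [3];  Q = [1]
  Insert 2 (step 2): P = [2] / [3];  Q = [1] / [2]
  Insert 1 (step 3): P = [1] / [2] / [3];  Q = [1] / [2] / [3]
  Insert 5 (step 4): P = [1, 5] / [2] / [3];  Q = [1, 4] / [2] / [3]
  Insert 7 (step 5): P = [1, 5, 7] / [2] / [3];  Q = [1, 4, 5] / [2] / [3]
  Insert 6 (step 6): P = [1, 5, 6] / [2, 7] / [3];  Q = [1, 4, 5] / [2, 6] / [3]
  Insert 4 (step 7): P = [1, 4, 6] / [2, 5] / [3, 7];  Q = [1, 4, 5] / [2, 6] / [3, 7]
Final shape: (3, 2, 2).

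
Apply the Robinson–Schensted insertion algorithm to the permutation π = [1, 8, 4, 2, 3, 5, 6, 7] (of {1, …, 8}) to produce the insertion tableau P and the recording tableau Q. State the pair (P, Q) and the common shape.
P = [1, 2, 3, 5, 6, 7] / [4] / [8];  Q = [1, 2, 5, 6, 7, 8] / [3] / [4];  common shape = (6, 1, 1)

Row-insert the values π_1, π_2, … into P one at a time, bumping the leftmost entry strictly greater than the inserted value down to the next row. The recording tableau Q records, in position (i, j), the step at which that cell was added to P.
  Insert 1 (step 1): P = [1];  Q = [1]
  Insert 8 (step 2): P = [1, 8];  Q = [1, 2]
  Insert 4 (step 3): P = [1, 4] / [8];  Q = [1, 2] / [3]
  Insert 2 (step 4): P = [1, 2] / [4] / [8];  Q = [1, 2] / [3] / [4]
  Insert 3 (step 5): P = [1, 2, 3] / [4] / [8];  Q = [1, 2, 5] / [3] / [4]
  Insert 5 (step 6): P = [1, 2, 3, 5] / [4] / [8];  Q = [1, 2, 5, 6] / [3] / [4]
  Insert 6 (step 7): P = [1, 2, 3, 5, 6] / [4] / [8];  Q = [1, 2, 5, 6, 7] / [3] / [4]
  Insert 7 (step 8): P = [1, 2, 3, 5, 6, 7] / [4] / [8];  Q = [1, 2, 5, 6, 7, 8] / [3] / [4]
Final shape: (6, 1, 1).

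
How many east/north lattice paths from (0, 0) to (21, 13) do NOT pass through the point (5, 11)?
Number of paths = 927315456

Total paths from (0, 0) to (21, 13): C(34, 21) = 927983760. Paths through (5, 11): (paths (0, 0) → (5, 11)) × (paths (5, 11) → (21, 13)) = C(16, 5) · C(18, 16) = 4368 · 153 = 668304. Avoidance count = 927983760 − 668304 = 927315456.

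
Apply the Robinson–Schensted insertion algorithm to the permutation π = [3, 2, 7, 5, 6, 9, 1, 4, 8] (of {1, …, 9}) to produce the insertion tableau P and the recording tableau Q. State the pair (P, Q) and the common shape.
P = [1, 4, 6, 8] / [2, 5, 9] / [3, 7];  Q = [1, 3, 5, 6] / [2, 4, 9] / [7, 8];  common shape = (4, 3, 2)

Row-insert the values π_1, π_2, … into P one at a time, bumping the leftmost entry strictly greater than the inserted value down to the next row. The recording tableau Q records, in position (i, j), the step at which that cell was added to P.
  Insert 3 (step 1): P = [3];  Q = [1]
  Insert 2 (step 2): P = [2] / [3];  Q = [1] / [2]
  Insert 7 (step 3): P = [2, 7] / [3];  Q = [1, 3] / [2]
  Insert 5 (step 4): P = [2, 5] / [3, 7];  Q = [1, 3] / [2, 4]
  Insert 6 (step 5): P = [2, 5, 6] / [3, 7];  Q = [1, 3, 5] / [2, 4]
  Insert 9 (step 6): P = [2, 5, 6, 9] / [3, 7];  Q = [1, 3, 5, 6] / [2, 4]
  Insert 1 (step 7): P = [1, 5, 6, 9] / [2, 7] / [3];  Q = [1, 3, 5, 6] / [2, 4] / [7]
  Insert 4 (step 8): P = [1, 4, 6, 9] / [2, 5] / [3, 7];  Q = [1, 3, 5, 6] / [2, 4] / [7, 8]
  Insert 8 (step 9): P = [1, 4, 6, 8] / [2, 5, 9] / [3, 7];  Q = [1, 3, 5, 6] / [2, 4, 9] / [7, 8]
Final shape: (4, 3, 2).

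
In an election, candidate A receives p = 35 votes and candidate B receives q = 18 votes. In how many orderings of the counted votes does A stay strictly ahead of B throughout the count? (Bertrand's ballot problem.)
Strict-lead orderings = 20726389004230

Total orderings of the 53 votes with 35 for A: C(53, 35) = 64617565719070. By the Bertrand ballot formula (Cycle Lemma / reflection principle), the number of orderings in which A is strictly ahead of B throughout is (p − q)/(p + q) · C(p + q, p) = (35 − 18)/(35 + 18) · 64617565719070 = 20726389004230.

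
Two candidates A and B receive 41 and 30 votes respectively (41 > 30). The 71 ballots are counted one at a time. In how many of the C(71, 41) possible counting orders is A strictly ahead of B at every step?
Strict-lead orderings = 14849393674136062888

Total orderings of the 71 votes with 41 for A: C(71, 41) = 95846086442150951368. By the Bertrand ballot formula (Cycle Lemma / reflection principle), the number of orderings in which A is strictly ahead of B throughout is (p − q)/(p + q) · C(p + q, p) = (41 − 30)/(41 + 30) · 95846086442150951368 = 14849393674136062888.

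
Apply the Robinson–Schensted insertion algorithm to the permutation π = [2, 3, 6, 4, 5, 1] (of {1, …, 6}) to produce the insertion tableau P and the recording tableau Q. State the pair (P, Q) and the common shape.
P = [1, 3, 4, 5] / [2] / [6];  Q = [1, 2, 3, 5] / [4] / [6];  common shape = (4, 1, 1)

Row-insert the values π_1, π_2, … into P one at a time, bumping the leftmost entry strictly greater than the inserted value down to the next row. The recording tableau Q records, in position (i, j), the step at which that cell was added to P.
  Insert 2 (step 1): P = [2];  Q = [1]
  Insert 3 (step 2): P = [2, 3];  Q = [1, 2]
  Insert 6 (step 3): P = [2, 3, 6];  Q = [1, 2, 3]
  Insert 4 (step 4): P = [2, 3, 4] / [6];  Q = [1, 2, 3] / [4]
  Insert 5 (step 5): P = [2, 3, 4, 5] / [6];  Q = [1, 2, 3, 5] / [4]
  Insert 1 (step 6): P = [1, 3, 4, 5] / [2] / [6];  Q = [1, 2, 3, 5] / [4] / [6]
Final shape: (4, 1, 1).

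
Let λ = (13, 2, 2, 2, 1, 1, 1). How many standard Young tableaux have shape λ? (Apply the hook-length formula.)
# SYT of shape (13, 2, 2, 2, 1, 1, 1) = 13069056

Hook-length formula: f^λ = n! / Π hook(c), product over all cells c of the Young diagram. For λ = (13, 2, 2, 2, 1, 1, 1), n = 22 boxes. Hook lengths by row (left-to-right, top-to-bottom): [19, 15, 11, 10, 9, 8, 7, 6, 5, 4, 3, 2, 1]; [7, 3]; [6, 2]; [5, 1]; [3]; [2]; [1]. Product of hooks = 86004737280000. So f^λ = 22! / 86004737280000 = 1124000727777607680000 / 86004737280000 = 13069056.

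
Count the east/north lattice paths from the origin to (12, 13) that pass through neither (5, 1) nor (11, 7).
Number of paths = 4714012

Inclusion–exclusion. Total paths: C(25, 12) = 5200300. Through P₁: C(6, 5)·C(19, 7) = 302328. Through P₂: C(18, 11)·C(7, 1) = 222768. Since P₁ is strictly southwest of P₂, a monotone path through both must visit P₁ then P₂; paths through both = C(6, 5)·C(12, 6)·C(7, 1) = 38808. Avoid both = 5200300 − 302328 − 222768 + 38808 = 4714012.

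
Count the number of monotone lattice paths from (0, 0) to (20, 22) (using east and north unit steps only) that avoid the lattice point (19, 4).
Number of paths = 513791439175

Total paths from (0, 0) to (20, 22): C(42, 20) = 513791607420. Paths through (19, 4): (paths (0, 0) → (19, 4)) × (paths (19, 4) → (20, 22)) = C(23, 19) · C(19, 1) = 8855 · 19 = 168245. Avoidance count = 513791607420 − 168245 = 513791439175.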